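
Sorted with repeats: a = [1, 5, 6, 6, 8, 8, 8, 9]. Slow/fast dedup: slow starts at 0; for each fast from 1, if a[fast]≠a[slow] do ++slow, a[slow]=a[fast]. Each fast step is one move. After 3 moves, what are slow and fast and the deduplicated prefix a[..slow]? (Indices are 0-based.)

slow=2, fast=4, prefix=[1, 5, 6]

(s=0,f=1) a[fast]=5≠a[slow]=1 write a[1]=5 → slow++,fast++
(s=1,f=2) a[fast]=6≠a[slow]=5 write a[2]=6 → slow++,fast++
(s=2,f=3) a[fast]=6=a[slow] dup → fast++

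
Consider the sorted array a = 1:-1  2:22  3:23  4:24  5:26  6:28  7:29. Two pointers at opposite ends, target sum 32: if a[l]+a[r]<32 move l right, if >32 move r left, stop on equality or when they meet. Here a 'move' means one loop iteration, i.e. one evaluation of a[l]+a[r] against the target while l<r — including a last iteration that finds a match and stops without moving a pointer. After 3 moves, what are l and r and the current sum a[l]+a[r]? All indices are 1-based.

l=2, r=5, sum=48

[1,7] -1+29=28 <32 → l++
[2,7] 22+29=51 >32 → r--
[2,6] 22+28=50 >32 → r--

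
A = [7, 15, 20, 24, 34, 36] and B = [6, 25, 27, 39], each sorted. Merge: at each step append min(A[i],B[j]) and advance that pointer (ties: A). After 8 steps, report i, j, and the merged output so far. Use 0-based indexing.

i=5, j=3, merged so far=[6, 7, 15, 20, 24, 25, 27, 34]

i=0 j=0: A[i]=7>B[j]=6 take 6, j++
i=0 j=1: A[i]=7<=B[j]=25 take 7, i++
i=1 j=1: A[i]=15<=B[j]=25 take 15, i++
i=2 j=1: A[i]=20<=B[j]=25 take 20, i++
i=3 j=1: A[i]=24<=B[j]=25 take 24, i++
i=4 j=1: A[i]=34>B[j]=25 take 25, j++
i=4 j=2: A[i]=34>B[j]=27 take 27, j++
i=4 j=3: A[i]=34<=B[j]=39 take 34, i++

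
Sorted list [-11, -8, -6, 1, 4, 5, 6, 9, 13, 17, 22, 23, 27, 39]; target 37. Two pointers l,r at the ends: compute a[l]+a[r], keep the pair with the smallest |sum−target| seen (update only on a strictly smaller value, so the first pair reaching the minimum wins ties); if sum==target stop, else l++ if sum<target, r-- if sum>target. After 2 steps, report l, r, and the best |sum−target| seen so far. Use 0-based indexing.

l=0 r=13: -11+39=28 d=9 *, l++
l=1 r=13: -8+39=31 d=6 *, l++

l=2, r=13, best |Δ|=6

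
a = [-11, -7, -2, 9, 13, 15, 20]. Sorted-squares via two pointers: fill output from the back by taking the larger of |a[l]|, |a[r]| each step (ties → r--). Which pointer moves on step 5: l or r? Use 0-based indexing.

l=0 r=6: |-11|<=|20| out[6]=400, r--
l=0 r=5: |-11|<=|15| out[5]=225, r--
l=0 r=4: |-11|<=|13| out[4]=169, r--
l=0 r=3: |-11|>|9| out[3]=121, l++
l=1 r=3: |-7|<=|9| out[2]=81, r--

r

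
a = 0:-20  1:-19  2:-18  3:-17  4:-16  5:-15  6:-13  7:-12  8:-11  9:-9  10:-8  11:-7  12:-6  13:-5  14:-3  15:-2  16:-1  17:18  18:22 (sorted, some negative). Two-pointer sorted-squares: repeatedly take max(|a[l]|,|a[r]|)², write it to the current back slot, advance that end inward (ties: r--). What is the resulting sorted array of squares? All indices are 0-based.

[0,18] |-20|<=|22| out[18]=484 → r--
[0,17] |-20|>|18| out[17]=400 → l++
[1,17] |-19|>|18| out[16]=361 → l++
[2,17] |-18|<=|18| out[15]=324 → r--
[2,16] |-18|>|-1| out[14]=324 → l++
[3,16] |-17|>|-1| out[13]=289 → l++
[4,16] |-16|>|-1| out[12]=256 → l++
[5,16] |-15|>|-1| out[11]=225 → l++
[6,16] |-13|>|-1| out[10]=169 → l++
[7,16] |-12|>|-1| out[9]=144 → l++
[8,16] |-11|>|-1| out[8]=121 → l++
[9,16] |-9|>|-1| out[7]=81 → l++
[10,16] |-8|>|-1| out[6]=64 → l++
[11,16] |-7|>|-1| out[5]=49 → l++
[12,16] |-6|>|-1| out[4]=36 → l++
[13,16] |-5|>|-1| out[3]=25 → l++
[14,16] |-3|>|-1| out[2]=9 → l++
[15,16] |-2|>|-1| out[1]=4 → l++
[16,16] |-1|<=|-1| out[0]=1 → r--

[1, 4, 9, 25, 36, 49, 64, 81, 121, 144, 169, 225, 256, 289, 324, 324, 361, 400, 484]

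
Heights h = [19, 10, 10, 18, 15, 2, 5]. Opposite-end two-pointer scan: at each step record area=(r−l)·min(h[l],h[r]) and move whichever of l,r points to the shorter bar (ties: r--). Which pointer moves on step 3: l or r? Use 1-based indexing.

r

l=1 r=7: min(19,5)*6=30 best=30 *, r--
l=1 r=6: min(19,2)*5=10 best=30, r--
l=1 r=5: min(19,15)*4=60 best=60 *, r--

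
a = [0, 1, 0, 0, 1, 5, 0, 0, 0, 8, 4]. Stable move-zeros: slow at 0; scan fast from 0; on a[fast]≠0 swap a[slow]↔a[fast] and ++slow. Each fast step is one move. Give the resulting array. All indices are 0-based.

(s=0,f=0) a[fast]=0 → fast++
(s=0,f=1) a[fast]=1≠0 swap→a[0]=1 → slow++,fast++
(s=1,f=2) a[fast]=0 → fast++
(s=1,f=3) a[fast]=0 → fast++
(s=1,f=4) a[fast]=1≠0 swap→a[1]=1 → slow++,fast++
(s=2,f=5) a[fast]=5≠0 swap→a[2]=5 → slow++,fast++
(s=3,f=6) a[fast]=0 → fast++
(s=3,f=7) a[fast]=0 → fast++
(s=3,f=8) a[fast]=0 → fast++
(s=3,f=9) a[fast]=8≠0 swap→a[3]=8 → slow++,fast++
(s=4,f=10) a[fast]=4≠0 swap→a[4]=4 → slow++,fast++

[1, 1, 5, 8, 4, 0, 0, 0, 0, 0, 0]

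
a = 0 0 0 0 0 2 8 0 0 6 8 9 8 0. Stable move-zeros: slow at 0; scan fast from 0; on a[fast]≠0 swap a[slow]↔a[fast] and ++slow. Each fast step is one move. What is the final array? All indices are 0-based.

slow=0 fast=0: a[fast]=0, fast++
slow=0 fast=1: a[fast]=0, fast++
slow=0 fast=2: a[fast]=0, fast++
slow=0 fast=3: a[fast]=0, fast++
slow=0 fast=4: a[fast]=0, fast++
slow=0 fast=5: a[fast]=2≠0 swap→a[0]=2, slow++,fast++
slow=1 fast=6: a[fast]=8≠0 swap→a[1]=8, slow++,fast++
slow=2 fast=7: a[fast]=0, fast++
slow=2 fast=8: a[fast]=0, fast++
slow=2 fast=9: a[fast]=6≠0 swap→a[2]=6, slow++,fast++
slow=3 fast=10: a[fast]=8≠0 swap→a[3]=8, slow++,fast++
slow=4 fast=11: a[fast]=9≠0 swap→a[4]=9, slow++,fast++
slow=5 fast=12: a[fast]=8≠0 swap→a[5]=8, slow++,fast++
slow=6 fast=13: a[fast]=0, fast++

[2, 8, 6, 8, 9, 8, 0, 0, 0, 0, 0, 0, 0, 0]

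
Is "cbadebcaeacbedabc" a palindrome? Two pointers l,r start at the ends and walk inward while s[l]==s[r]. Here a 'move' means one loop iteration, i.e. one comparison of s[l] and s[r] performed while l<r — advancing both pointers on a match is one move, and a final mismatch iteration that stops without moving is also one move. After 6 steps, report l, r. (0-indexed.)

l=0 r=16: 'c'=='c', l++,r--
l=1 r=15: 'b'=='b', l++,r--
l=2 r=14: 'a'=='a', l++,r--
l=3 r=13: 'd'=='d', l++,r--
l=4 r=12: 'e'=='e', l++,r--
l=5 r=11: 'b'=='b', l++,r--

l=6, r=10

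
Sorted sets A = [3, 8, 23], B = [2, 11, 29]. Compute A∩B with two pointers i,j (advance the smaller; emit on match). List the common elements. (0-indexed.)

intersection = []

[i=0,j=0] 3>2 → j++
[i=0,j=1] 3<11 → i++
[i=1,j=1] 8<11 → i++
[i=2,j=1] 23>11 → j++
[i=2,j=2] 23<29 → i++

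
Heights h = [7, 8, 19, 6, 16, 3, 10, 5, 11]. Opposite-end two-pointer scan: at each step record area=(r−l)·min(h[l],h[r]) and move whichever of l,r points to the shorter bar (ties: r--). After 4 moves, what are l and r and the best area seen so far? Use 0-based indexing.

[0,8] min(7,11)*8=56 best=56 * → l++
[1,8] min(8,11)*7=56 best=56 → l++
[2,8] min(19,11)*6=66 best=66 * → r--
[2,7] min(19,5)*5=25 best=66 → r--

l=2, r=6, best area=66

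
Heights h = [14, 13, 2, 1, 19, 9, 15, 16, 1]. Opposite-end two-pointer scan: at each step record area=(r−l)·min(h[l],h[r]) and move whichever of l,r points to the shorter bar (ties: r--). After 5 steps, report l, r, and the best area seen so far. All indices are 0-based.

[0,8] min(14,1)*8=8 best=8 * → r--
[0,7] min(14,16)*7=98 best=98 * → l++
[1,7] min(13,16)*6=78 best=98 → l++
[2,7] min(2,16)*5=10 best=98 → l++
[3,7] min(1,16)*4=4 best=98 → l++

l=4, r=7, best area=98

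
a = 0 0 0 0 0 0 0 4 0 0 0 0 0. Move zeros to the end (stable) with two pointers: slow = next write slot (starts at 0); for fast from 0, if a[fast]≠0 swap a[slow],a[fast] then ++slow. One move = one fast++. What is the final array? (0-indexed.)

[4, 0, 0, 0, 0, 0, 0, 0, 0, 0, 0, 0, 0]

(s=0,f=0) a[fast]=0 → fast++
(s=0,f=1) a[fast]=0 → fast++
(s=0,f=2) a[fast]=0 → fast++
(s=0,f=3) a[fast]=0 → fast++
(s=0,f=4) a[fast]=0 → fast++
(s=0,f=5) a[fast]=0 → fast++
(s=0,f=6) a[fast]=0 → fast++
(s=0,f=7) a[fast]=4≠0 swap→a[0]=4 → slow++,fast++
(s=1,f=8) a[fast]=0 → fast++
(s=1,f=9) a[fast]=0 → fast++
(s=1,f=10) a[fast]=0 → fast++
(s=1,f=11) a[fast]=0 → fast++
(s=1,f=12) a[fast]=0 → fast++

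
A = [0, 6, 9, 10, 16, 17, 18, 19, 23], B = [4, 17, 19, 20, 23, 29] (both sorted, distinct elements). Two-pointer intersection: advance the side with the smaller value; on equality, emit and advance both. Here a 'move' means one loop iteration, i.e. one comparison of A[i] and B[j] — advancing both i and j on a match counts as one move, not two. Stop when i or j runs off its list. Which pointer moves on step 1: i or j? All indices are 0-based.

i

i=0 j=0: 0<4, i++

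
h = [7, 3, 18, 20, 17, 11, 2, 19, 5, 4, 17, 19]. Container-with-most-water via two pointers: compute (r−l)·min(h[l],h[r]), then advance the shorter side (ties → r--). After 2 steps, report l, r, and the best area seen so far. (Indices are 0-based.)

l=2, r=11, best area=77

l=0 r=11: min(7,19)*11=77 best=77 *, l++
l=1 r=11: min(3,19)*10=30 best=77, l++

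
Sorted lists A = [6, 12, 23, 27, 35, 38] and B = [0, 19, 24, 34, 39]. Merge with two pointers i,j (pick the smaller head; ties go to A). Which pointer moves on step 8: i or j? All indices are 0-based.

j

[i=0,j=0] A[i]=6>B[j]=0 take 0 → j++
[i=0,j=1] A[i]=6<=B[j]=19 take 6 → i++
[i=1,j=1] A[i]=12<=B[j]=19 take 12 → i++
[i=2,j=1] A[i]=23>B[j]=19 take 19 → j++
[i=2,j=2] A[i]=23<=B[j]=24 take 23 → i++
[i=3,j=2] A[i]=27>B[j]=24 take 24 → j++
[i=3,j=3] A[i]=27<=B[j]=34 take 27 → i++
[i=4,j=3] A[i]=35>B[j]=34 take 34 → j++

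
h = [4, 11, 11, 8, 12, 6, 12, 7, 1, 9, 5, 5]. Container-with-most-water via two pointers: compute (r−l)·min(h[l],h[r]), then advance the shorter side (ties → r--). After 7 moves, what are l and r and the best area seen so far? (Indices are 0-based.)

l=2, r=6, best area=72

l=0 r=11: min(4,5)*11=44 best=44 *, l++
l=1 r=11: min(11,5)*10=50 best=50 *, r--
l=1 r=10: min(11,5)*9=45 best=50, r--
l=1 r=9: min(11,9)*8=72 best=72 *, r--
l=1 r=8: min(11,1)*7=7 best=72, r--
l=1 r=7: min(11,7)*6=42 best=72, r--
l=1 r=6: min(11,12)*5=55 best=72, l++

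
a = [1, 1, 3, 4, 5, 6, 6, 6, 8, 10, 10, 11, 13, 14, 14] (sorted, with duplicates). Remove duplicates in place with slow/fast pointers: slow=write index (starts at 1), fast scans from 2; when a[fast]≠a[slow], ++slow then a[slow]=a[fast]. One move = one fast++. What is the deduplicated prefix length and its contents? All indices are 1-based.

slow=1 fast=2: a[fast]=1=a[slow] dup, fast++
slow=1 fast=3: a[fast]=3≠a[slow]=1 write a[2]=3, slow++,fast++
slow=2 fast=4: a[fast]=4≠a[slow]=3 write a[3]=4, slow++,fast++
slow=3 fast=5: a[fast]=5≠a[slow]=4 write a[4]=5, slow++,fast++
slow=4 fast=6: a[fast]=6≠a[slow]=5 write a[5]=6, slow++,fast++
slow=5 fast=7: a[fast]=6=a[slow] dup, fast++
slow=5 fast=8: a[fast]=6=a[slow] dup, fast++
slow=5 fast=9: a[fast]=8≠a[slow]=6 write a[6]=8, slow++,fast++
slow=6 fast=10: a[fast]=10≠a[slow]=8 write a[7]=10, slow++,fast++
slow=7 fast=11: a[fast]=10=a[slow] dup, fast++
slow=7 fast=12: a[fast]=11≠a[slow]=10 write a[8]=11, slow++,fast++
slow=8 fast=13: a[fast]=13≠a[slow]=11 write a[9]=13, slow++,fast++
slow=9 fast=14: a[fast]=14≠a[slow]=13 write a[10]=14, slow++,fast++
slow=10 fast=15: a[fast]=14=a[slow] dup, fast++

length 10; prefix = [1, 3, 4, 5, 6, 8, 10, 11, 13, 14]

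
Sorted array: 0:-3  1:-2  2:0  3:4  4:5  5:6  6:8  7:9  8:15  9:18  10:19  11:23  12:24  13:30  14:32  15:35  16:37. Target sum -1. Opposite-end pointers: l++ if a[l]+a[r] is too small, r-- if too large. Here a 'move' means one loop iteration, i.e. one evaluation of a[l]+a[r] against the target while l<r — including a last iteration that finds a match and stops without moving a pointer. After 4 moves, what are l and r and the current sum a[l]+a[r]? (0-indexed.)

l=0, r=12, sum=21

l=0 r=16: -3+37=34 >-1, r--
l=0 r=15: -3+35=32 >-1, r--
l=0 r=14: -3+32=29 >-1, r--
l=0 r=13: -3+30=27 >-1, r--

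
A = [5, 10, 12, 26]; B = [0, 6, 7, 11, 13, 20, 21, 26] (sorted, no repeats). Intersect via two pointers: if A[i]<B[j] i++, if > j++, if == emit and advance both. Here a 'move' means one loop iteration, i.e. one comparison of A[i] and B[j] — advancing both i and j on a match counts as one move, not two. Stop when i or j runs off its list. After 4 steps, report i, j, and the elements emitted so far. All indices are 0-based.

i=1, j=3, emitted=[]

i=0 j=0: 5>0, j++
i=0 j=1: 5<6, i++
i=1 j=1: 10>6, j++
i=1 j=2: 10>7, j++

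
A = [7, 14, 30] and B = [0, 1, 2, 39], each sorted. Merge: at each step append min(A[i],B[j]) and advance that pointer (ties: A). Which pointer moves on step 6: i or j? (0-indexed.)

i=0 j=0: A[i]=7>B[j]=0 take 0, j++
i=0 j=1: A[i]=7>B[j]=1 take 1, j++
i=0 j=2: A[i]=7>B[j]=2 take 2, j++
i=0 j=3: A[i]=7<=B[j]=39 take 7, i++
i=1 j=3: A[i]=14<=B[j]=39 take 14, i++
i=2 j=3: A[i]=30<=B[j]=39 take 30, i++

i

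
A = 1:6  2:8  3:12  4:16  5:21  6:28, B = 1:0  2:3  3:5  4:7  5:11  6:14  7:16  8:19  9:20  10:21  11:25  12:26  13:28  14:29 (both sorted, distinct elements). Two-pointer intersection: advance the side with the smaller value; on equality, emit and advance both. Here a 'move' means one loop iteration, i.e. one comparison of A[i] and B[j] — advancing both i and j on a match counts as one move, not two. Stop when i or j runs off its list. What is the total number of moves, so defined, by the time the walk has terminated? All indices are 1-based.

16 moves

i=1 j=1: 6>0, j++
i=1 j=2: 6>3, j++
i=1 j=3: 6>5, j++
i=1 j=4: 6<7, i++
i=2 j=4: 8>7, j++
i=2 j=5: 8<11, i++
i=3 j=5: 12>11, j++
i=3 j=6: 12<14, i++
i=4 j=6: 16>14, j++
i=4 j=7: 16==16 emit, i++,j++
i=5 j=8: 21>19, j++
i=5 j=9: 21>20, j++
i=5 j=10: 21==21 emit, i++,j++
i=6 j=11: 28>25, j++
i=6 j=12: 28>26, j++
i=6 j=13: 28==28 emit, i++,j++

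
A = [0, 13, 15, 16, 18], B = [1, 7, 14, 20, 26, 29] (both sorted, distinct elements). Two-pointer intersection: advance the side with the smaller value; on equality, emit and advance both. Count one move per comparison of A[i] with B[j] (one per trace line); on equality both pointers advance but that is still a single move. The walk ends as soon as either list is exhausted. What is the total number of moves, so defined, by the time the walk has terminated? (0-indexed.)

i=0 j=0: 0<1, i++
i=1 j=0: 13>1, j++
i=1 j=1: 13>7, j++
i=1 j=2: 13<14, i++
i=2 j=2: 15>14, j++
i=2 j=3: 15<20, i++
i=3 j=3: 16<20, i++
i=4 j=3: 18<20, i++

8 moves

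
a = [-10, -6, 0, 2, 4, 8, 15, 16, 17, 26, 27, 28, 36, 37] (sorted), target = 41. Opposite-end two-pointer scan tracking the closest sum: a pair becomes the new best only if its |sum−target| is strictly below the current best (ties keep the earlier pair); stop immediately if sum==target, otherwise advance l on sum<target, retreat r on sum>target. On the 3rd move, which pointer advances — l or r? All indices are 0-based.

l

l=0 r=13: -10+37=27 d=14 *, l++
l=1 r=13: -6+37=31 d=10 *, l++
l=2 r=13: 0+37=37 d=4 *, l++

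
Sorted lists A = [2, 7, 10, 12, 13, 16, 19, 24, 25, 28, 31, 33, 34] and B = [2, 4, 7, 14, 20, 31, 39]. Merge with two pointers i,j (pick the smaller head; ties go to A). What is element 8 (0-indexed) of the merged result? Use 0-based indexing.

i=0 j=0: A[i]=2<=B[j]=2 take 2, i++
i=1 j=0: A[i]=7>B[j]=2 take 2, j++
i=1 j=1: A[i]=7>B[j]=4 take 4, j++
i=1 j=2: A[i]=7<=B[j]=7 take 7, i++
i=2 j=2: A[i]=10>B[j]=7 take 7, j++
i=2 j=3: A[i]=10<=B[j]=14 take 10, i++
i=3 j=3: A[i]=12<=B[j]=14 take 12, i++
i=4 j=3: A[i]=13<=B[j]=14 take 13, i++
i=5 j=3: A[i]=16>B[j]=14 take 14, j++
i=5 j=4: A[i]=16<=B[j]=20 take 16, i++
i=6 j=4: A[i]=19<=B[j]=20 take 19, i++
i=7 j=4: A[i]=24>B[j]=20 take 20, j++
i=7 j=5: A[i]=24<=B[j]=31 take 24, i++
i=8 j=5: A[i]=25<=B[j]=31 take 25, i++
i=9 j=5: A[i]=28<=B[j]=31 take 28, i++
i=10 j=5: A[i]=31<=B[j]=31 take 31, i++
i=11 j=5: A[i]=33>B[j]=31 take 31, j++
i=11 j=6: A[i]=33<=B[j]=39 take 33, i++
i=12 j=6: A[i]=34<=B[j]=39 take 34, i++
i=13 j=6: A done, take B[j]=39, j++

merged[8] = 14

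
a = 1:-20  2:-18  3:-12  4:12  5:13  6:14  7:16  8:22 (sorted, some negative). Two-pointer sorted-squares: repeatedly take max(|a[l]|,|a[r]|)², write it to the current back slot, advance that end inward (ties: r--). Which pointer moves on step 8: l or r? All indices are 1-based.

r

[1,8] |-20|<=|22| out[8]=484 → r--
[1,7] |-20|>|16| out[7]=400 → l++
[2,7] |-18|>|16| out[6]=324 → l++
[3,7] |-12|<=|16| out[5]=256 → r--
[3,6] |-12|<=|14| out[4]=196 → r--
[3,5] |-12|<=|13| out[3]=169 → r--
[3,4] |-12|<=|12| out[2]=144 → r--
[3,3] |-12|<=|-12| out[1]=144 → r--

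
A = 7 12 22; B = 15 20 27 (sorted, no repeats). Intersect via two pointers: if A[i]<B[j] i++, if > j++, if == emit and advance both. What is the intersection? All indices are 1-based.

[i=1,j=1] 7<15 → i++
[i=2,j=1] 12<15 → i++
[i=3,j=1] 22>15 → j++
[i=3,j=2] 22>20 → j++
[i=3,j=3] 22<27 → i++

intersection = []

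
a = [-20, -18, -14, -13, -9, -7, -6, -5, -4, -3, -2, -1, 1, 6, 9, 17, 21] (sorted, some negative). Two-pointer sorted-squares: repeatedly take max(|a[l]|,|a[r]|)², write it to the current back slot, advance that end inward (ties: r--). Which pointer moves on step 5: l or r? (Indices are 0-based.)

l

[0,16] |-20|<=|21| out[16]=441 → r--
[0,15] |-20|>|17| out[15]=400 → l++
[1,15] |-18|>|17| out[14]=324 → l++
[2,15] |-14|<=|17| out[13]=289 → r--
[2,14] |-14|>|9| out[12]=196 → l++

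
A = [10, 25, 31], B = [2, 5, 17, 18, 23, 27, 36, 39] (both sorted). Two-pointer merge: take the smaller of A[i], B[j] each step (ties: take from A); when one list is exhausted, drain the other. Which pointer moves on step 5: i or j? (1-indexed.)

[i=1,j=1] A[i]=10>B[j]=2 take 2 → j++
[i=1,j=2] A[i]=10>B[j]=5 take 5 → j++
[i=1,j=3] A[i]=10<=B[j]=17 take 10 → i++
[i=2,j=3] A[i]=25>B[j]=17 take 17 → j++
[i=2,j=4] A[i]=25>B[j]=18 take 18 → j++

j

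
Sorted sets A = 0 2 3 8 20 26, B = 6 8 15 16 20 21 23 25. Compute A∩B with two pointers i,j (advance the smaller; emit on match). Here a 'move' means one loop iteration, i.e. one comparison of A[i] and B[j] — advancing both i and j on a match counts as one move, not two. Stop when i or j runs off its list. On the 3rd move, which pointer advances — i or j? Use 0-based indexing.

[i=0,j=0] 0<6 → i++
[i=1,j=0] 2<6 → i++
[i=2,j=0] 3<6 → i++

i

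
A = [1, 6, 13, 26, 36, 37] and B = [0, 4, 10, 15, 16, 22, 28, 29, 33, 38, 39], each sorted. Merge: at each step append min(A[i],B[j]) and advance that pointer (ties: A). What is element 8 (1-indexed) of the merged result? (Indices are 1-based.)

i=1 j=1: A[i]=1>B[j]=0 take 0, j++
i=1 j=2: A[i]=1<=B[j]=4 take 1, i++
i=2 j=2: A[i]=6>B[j]=4 take 4, j++
i=2 j=3: A[i]=6<=B[j]=10 take 6, i++
i=3 j=3: A[i]=13>B[j]=10 take 10, j++
i=3 j=4: A[i]=13<=B[j]=15 take 13, i++
i=4 j=4: A[i]=26>B[j]=15 take 15, j++
i=4 j=5: A[i]=26>B[j]=16 take 16, j++
i=4 j=6: A[i]=26>B[j]=22 take 22, j++
i=4 j=7: A[i]=26<=B[j]=28 take 26, i++
i=5 j=7: A[i]=36>B[j]=28 take 28, j++
i=5 j=8: A[i]=36>B[j]=29 take 29, j++
i=5 j=9: A[i]=36>B[j]=33 take 33, j++
i=5 j=10: A[i]=36<=B[j]=38 take 36, i++
i=6 j=10: A[i]=37<=B[j]=38 take 37, i++
i=7 j=10: A done, take B[j]=38, j++
i=7 j=11: A done, take B[j]=39, j++

merged[8] = 16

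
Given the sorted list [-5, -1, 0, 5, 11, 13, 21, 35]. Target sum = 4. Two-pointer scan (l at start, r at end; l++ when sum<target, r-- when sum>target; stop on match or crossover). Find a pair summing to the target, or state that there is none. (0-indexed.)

(-1, 5)

[0,7] -5+35=30 >4 → r--
[0,6] -5+21=16 >4 → r--
[0,5] -5+13=8 >4 → r--
[0,4] -5+11=6 >4 → r--
[0,3] -5+5=0 <4 → l++
[1,3] -1+5=4 → found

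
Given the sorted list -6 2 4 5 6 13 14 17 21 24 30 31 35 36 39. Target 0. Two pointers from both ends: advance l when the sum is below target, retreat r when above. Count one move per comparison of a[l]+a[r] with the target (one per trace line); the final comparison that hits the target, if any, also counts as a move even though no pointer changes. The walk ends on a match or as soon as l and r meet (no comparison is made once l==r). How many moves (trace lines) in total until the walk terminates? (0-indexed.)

l=0 r=14: -6+39=33 >0, r--
l=0 r=13: -6+36=30 >0, r--
l=0 r=12: -6+35=29 >0, r--
l=0 r=11: -6+31=25 >0, r--
l=0 r=10: -6+30=24 >0, r--
l=0 r=9: -6+24=18 >0, r--
l=0 r=8: -6+21=15 >0, r--
l=0 r=7: -6+17=11 >0, r--
l=0 r=6: -6+14=8 >0, r--
l=0 r=5: -6+13=7 >0, r--
l=0 r=4: -6+6=0, found

11 moves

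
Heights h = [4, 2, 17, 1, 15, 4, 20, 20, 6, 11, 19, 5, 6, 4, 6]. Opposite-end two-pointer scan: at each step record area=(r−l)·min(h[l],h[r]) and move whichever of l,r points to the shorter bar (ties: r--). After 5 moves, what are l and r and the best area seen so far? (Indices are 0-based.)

l=0 r=14: min(4,6)*14=56 best=56 *, l++
l=1 r=14: min(2,6)*13=26 best=56, l++
l=2 r=14: min(17,6)*12=72 best=72 *, r--
l=2 r=13: min(17,4)*11=44 best=72, r--
l=2 r=12: min(17,6)*10=60 best=72, r--

l=2, r=11, best area=72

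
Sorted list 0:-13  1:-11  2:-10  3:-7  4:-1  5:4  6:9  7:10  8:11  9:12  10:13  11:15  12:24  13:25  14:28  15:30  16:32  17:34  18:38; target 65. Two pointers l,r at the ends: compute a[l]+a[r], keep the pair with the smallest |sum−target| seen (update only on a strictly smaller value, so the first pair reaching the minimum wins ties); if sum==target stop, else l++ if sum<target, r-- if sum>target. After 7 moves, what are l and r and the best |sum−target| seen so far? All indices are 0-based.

l=0 r=18: -13+38=25 d=40 *, l++
l=1 r=18: -11+38=27 d=38 *, l++
l=2 r=18: -10+38=28 d=37 *, l++
l=3 r=18: -7+38=31 d=34 *, l++
l=4 r=18: -1+38=37 d=28 *, l++
l=5 r=18: 4+38=42 d=23 *, l++
l=6 r=18: 9+38=47 d=18 *, l++

l=7, r=18, best |Δ|=18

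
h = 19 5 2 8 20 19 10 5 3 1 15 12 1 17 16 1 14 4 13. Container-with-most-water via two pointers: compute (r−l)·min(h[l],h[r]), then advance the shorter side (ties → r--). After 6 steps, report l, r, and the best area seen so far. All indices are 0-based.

l=0 r=18: min(19,13)*18=234 best=234 *, r--
l=0 r=17: min(19,4)*17=68 best=234, r--
l=0 r=16: min(19,14)*16=224 best=234, r--
l=0 r=15: min(19,1)*15=15 best=234, r--
l=0 r=14: min(19,16)*14=224 best=234, r--
l=0 r=13: min(19,17)*13=221 best=234, r--

l=0, r=12, best area=234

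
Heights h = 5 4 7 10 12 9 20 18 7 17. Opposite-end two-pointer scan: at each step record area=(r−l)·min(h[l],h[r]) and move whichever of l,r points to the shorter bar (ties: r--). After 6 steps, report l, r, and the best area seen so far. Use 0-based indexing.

l=6, r=9, best area=60

[0,9] min(5,17)*9=45 best=45 * → l++
[1,9] min(4,17)*8=32 best=45 → l++
[2,9] min(7,17)*7=49 best=49 * → l++
[3,9] min(10,17)*6=60 best=60 * → l++
[4,9] min(12,17)*5=60 best=60 → l++
[5,9] min(9,17)*4=36 best=60 → l++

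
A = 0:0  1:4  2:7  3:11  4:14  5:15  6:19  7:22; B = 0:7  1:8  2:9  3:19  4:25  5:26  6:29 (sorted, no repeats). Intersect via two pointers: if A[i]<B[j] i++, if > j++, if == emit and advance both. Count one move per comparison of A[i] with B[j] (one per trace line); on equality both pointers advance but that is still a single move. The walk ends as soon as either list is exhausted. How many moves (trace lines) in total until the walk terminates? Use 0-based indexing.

[i=0,j=0] 0<7 → i++
[i=1,j=0] 4<7 → i++
[i=2,j=0] 7==7 emit → i++,j++
[i=3,j=1] 11>8 → j++
[i=3,j=2] 11>9 → j++
[i=3,j=3] 11<19 → i++
[i=4,j=3] 14<19 → i++
[i=5,j=3] 15<19 → i++
[i=6,j=3] 19==19 emit → i++,j++
[i=7,j=4] 22<25 → i++

10 moves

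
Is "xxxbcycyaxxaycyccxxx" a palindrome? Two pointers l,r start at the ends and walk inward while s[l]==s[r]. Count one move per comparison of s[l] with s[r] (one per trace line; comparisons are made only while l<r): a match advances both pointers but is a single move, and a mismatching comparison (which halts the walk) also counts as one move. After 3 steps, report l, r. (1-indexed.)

[1,20] 'x'=='x' → l++,r--
[2,19] 'x'=='x' → l++,r--
[3,18] 'x'=='x' → l++,r--

l=4, r=17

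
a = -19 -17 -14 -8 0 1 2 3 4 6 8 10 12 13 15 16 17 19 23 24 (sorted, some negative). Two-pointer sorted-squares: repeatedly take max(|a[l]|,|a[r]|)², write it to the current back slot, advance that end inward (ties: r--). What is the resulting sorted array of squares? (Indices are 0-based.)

[0, 1, 4, 9, 16, 36, 64, 64, 100, 144, 169, 196, 225, 256, 289, 289, 361, 361, 529, 576]

[0,19] |-19|<=|24| out[19]=576 → r--
[0,18] |-19|<=|23| out[18]=529 → r--
[0,17] |-19|<=|19| out[17]=361 → r--
[0,16] |-19|>|17| out[16]=361 → l++
[1,16] |-17|<=|17| out[15]=289 → r--
[1,15] |-17|>|16| out[14]=289 → l++
[2,15] |-14|<=|16| out[13]=256 → r--
[2,14] |-14|<=|15| out[12]=225 → r--
[2,13] |-14|>|13| out[11]=196 → l++
[3,13] |-8|<=|13| out[10]=169 → r--
[3,12] |-8|<=|12| out[9]=144 → r--
[3,11] |-8|<=|10| out[8]=100 → r--
[3,10] |-8|<=|8| out[7]=64 → r--
[3,9] |-8|>|6| out[6]=64 → l++
[4,9] |0|<=|6| out[5]=36 → r--
[4,8] |0|<=|4| out[4]=16 → r--
[4,7] |0|<=|3| out[3]=9 → r--
[4,6] |0|<=|2| out[2]=4 → r--
[4,5] |0|<=|1| out[1]=1 → r--
[4,4] |0|<=|0| out[0]=0 → r--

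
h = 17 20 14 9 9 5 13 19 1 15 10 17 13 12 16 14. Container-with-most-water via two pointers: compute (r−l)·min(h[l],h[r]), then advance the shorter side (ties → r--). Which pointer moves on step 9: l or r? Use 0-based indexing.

l=0 r=15: min(17,14)*15=210 best=210 *, r--
l=0 r=14: min(17,16)*14=224 best=224 *, r--
l=0 r=13: min(17,12)*13=156 best=224, r--
l=0 r=12: min(17,13)*12=156 best=224, r--
l=0 r=11: min(17,17)*11=187 best=224, r--
l=0 r=10: min(17,10)*10=100 best=224, r--
l=0 r=9: min(17,15)*9=135 best=224, r--
l=0 r=8: min(17,1)*8=8 best=224, r--
l=0 r=7: min(17,19)*7=119 best=224, l++

l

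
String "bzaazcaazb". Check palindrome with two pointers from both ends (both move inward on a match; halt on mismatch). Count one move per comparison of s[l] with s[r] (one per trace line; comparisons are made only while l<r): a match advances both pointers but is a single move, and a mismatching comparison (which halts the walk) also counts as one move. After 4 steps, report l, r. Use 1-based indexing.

l=5, r=6

l=1 r=10: 'b'=='b', l++,r--
l=2 r=9: 'z'=='z', l++,r--
l=3 r=8: 'a'=='a', l++,r--
l=4 r=7: 'a'=='a', l++,r--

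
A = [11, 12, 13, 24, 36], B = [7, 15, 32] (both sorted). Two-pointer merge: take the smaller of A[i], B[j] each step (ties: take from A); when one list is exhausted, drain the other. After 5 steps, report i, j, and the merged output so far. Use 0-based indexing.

i=3, j=2, merged so far=[7, 11, 12, 13, 15]

i=0 j=0: A[i]=11>B[j]=7 take 7, j++
i=0 j=1: A[i]=11<=B[j]=15 take 11, i++
i=1 j=1: A[i]=12<=B[j]=15 take 12, i++
i=2 j=1: A[i]=13<=B[j]=15 take 13, i++
i=3 j=1: A[i]=24>B[j]=15 take 15, j++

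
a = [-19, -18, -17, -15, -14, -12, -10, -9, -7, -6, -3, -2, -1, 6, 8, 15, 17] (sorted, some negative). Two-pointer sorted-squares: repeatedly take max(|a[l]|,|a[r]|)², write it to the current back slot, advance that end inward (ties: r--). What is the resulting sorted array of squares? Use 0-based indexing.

[1, 4, 9, 36, 36, 49, 64, 81, 100, 144, 196, 225, 225, 289, 289, 324, 361]

l=0 r=16: |-19|>|17| out[16]=361, l++
l=1 r=16: |-18|>|17| out[15]=324, l++
l=2 r=16: |-17|<=|17| out[14]=289, r--
l=2 r=15: |-17|>|15| out[13]=289, l++
l=3 r=15: |-15|<=|15| out[12]=225, r--
l=3 r=14: |-15|>|8| out[11]=225, l++
l=4 r=14: |-14|>|8| out[10]=196, l++
l=5 r=14: |-12|>|8| out[9]=144, l++
l=6 r=14: |-10|>|8| out[8]=100, l++
l=7 r=14: |-9|>|8| out[7]=81, l++
l=8 r=14: |-7|<=|8| out[6]=64, r--
l=8 r=13: |-7|>|6| out[5]=49, l++
l=9 r=13: |-6|<=|6| out[4]=36, r--
l=9 r=12: |-6|>|-1| out[3]=36, l++
l=10 r=12: |-3|>|-1| out[2]=9, l++
l=11 r=12: |-2|>|-1| out[1]=4, l++
l=12 r=12: |-1|<=|-1| out[0]=1, r--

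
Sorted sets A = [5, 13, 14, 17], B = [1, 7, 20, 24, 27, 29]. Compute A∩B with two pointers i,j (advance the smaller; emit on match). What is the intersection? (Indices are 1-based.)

[i=1,j=1] 5>1 → j++
[i=1,j=2] 5<7 → i++
[i=2,j=2] 13>7 → j++
[i=2,j=3] 13<20 → i++
[i=3,j=3] 14<20 → i++
[i=4,j=3] 17<20 → i++

intersection = []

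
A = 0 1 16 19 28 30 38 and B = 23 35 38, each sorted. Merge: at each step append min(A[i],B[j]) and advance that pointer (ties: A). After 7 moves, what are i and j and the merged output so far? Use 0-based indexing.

i=6, j=1, merged so far=[0, 1, 16, 19, 23, 28, 30]

i=0 j=0: A[i]=0<=B[j]=23 take 0, i++
i=1 j=0: A[i]=1<=B[j]=23 take 1, i++
i=2 j=0: A[i]=16<=B[j]=23 take 16, i++
i=3 j=0: A[i]=19<=B[j]=23 take 19, i++
i=4 j=0: A[i]=28>B[j]=23 take 23, j++
i=4 j=1: A[i]=28<=B[j]=35 take 28, i++
i=5 j=1: A[i]=30<=B[j]=35 take 30, i++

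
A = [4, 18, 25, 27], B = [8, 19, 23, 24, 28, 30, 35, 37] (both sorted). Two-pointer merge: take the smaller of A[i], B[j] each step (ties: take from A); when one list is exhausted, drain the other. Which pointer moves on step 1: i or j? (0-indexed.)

i

[i=0,j=0] A[i]=4<=B[j]=8 take 4 → i++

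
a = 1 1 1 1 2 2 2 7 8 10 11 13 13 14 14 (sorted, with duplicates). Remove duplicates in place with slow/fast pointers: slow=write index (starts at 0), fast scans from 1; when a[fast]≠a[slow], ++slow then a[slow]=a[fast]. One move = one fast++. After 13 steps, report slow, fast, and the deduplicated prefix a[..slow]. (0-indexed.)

slow=7, fast=14, prefix=[1, 2, 7, 8, 10, 11, 13, 14]

(s=0,f=1) a[fast]=1=a[slow] dup → fast++
(s=0,f=2) a[fast]=1=a[slow] dup → fast++
(s=0,f=3) a[fast]=1=a[slow] dup → fast++
(s=0,f=4) a[fast]=2≠a[slow]=1 write a[1]=2 → slow++,fast++
(s=1,f=5) a[fast]=2=a[slow] dup → fast++
(s=1,f=6) a[fast]=2=a[slow] dup → fast++
(s=1,f=7) a[fast]=7≠a[slow]=2 write a[2]=7 → slow++,fast++
(s=2,f=8) a[fast]=8≠a[slow]=7 write a[3]=8 → slow++,fast++
(s=3,f=9) a[fast]=10≠a[slow]=8 write a[4]=10 → slow++,fast++
(s=4,f=10) a[fast]=11≠a[slow]=10 write a[5]=11 → slow++,fast++
(s=5,f=11) a[fast]=13≠a[slow]=11 write a[6]=13 → slow++,fast++
(s=6,f=12) a[fast]=13=a[slow] dup → fast++
(s=6,f=13) a[fast]=14≠a[slow]=13 write a[7]=14 → slow++,fast++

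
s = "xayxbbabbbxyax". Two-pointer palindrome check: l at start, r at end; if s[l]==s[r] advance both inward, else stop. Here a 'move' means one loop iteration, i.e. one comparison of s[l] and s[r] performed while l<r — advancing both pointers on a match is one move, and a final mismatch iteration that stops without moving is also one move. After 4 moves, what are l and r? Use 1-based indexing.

l=5, r=10

[1,14] 'x'=='x' → l++,r--
[2,13] 'a'=='a' → l++,r--
[3,12] 'y'=='y' → l++,r--
[4,11] 'x'=='x' → l++,r--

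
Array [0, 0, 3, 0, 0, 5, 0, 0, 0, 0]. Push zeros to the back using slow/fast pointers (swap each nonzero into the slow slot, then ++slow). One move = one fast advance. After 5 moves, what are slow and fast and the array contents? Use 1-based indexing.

slow=1 fast=1: a[fast]=0, fast++
slow=1 fast=2: a[fast]=0, fast++
slow=1 fast=3: a[fast]=3≠0 swap→a[1]=3, slow++,fast++
slow=2 fast=4: a[fast]=0, fast++
slow=2 fast=5: a[fast]=0, fast++

slow=2, fast=6, a=[3, 0, 0, 0, 0, 5, 0, 0, 0, 0]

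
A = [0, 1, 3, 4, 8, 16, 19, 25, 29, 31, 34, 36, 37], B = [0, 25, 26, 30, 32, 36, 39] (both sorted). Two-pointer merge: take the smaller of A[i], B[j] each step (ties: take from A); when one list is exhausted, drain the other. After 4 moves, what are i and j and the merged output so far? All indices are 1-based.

i=1 j=1: A[i]=0<=B[j]=0 take 0, i++
i=2 j=1: A[i]=1>B[j]=0 take 0, j++
i=2 j=2: A[i]=1<=B[j]=25 take 1, i++
i=3 j=2: A[i]=3<=B[j]=25 take 3, i++

i=4, j=2, merged so far=[0, 0, 1, 3]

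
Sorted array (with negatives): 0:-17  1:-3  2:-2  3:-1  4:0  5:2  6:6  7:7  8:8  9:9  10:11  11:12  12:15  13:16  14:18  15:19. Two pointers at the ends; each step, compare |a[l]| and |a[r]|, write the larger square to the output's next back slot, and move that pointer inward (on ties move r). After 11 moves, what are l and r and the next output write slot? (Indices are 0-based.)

[0,15] |-17|<=|19| out[15]=361 → r--
[0,14] |-17|<=|18| out[14]=324 → r--
[0,13] |-17|>|16| out[13]=289 → l++
[1,13] |-3|<=|16| out[12]=256 → r--
[1,12] |-3|<=|15| out[11]=225 → r--
[1,11] |-3|<=|12| out[10]=144 → r--
[1,10] |-3|<=|11| out[9]=121 → r--
[1,9] |-3|<=|9| out[8]=81 → r--
[1,8] |-3|<=|8| out[7]=64 → r--
[1,7] |-3|<=|7| out[6]=49 → r--
[1,6] |-3|<=|6| out[5]=36 → r--

l=1, r=5, next write slot=4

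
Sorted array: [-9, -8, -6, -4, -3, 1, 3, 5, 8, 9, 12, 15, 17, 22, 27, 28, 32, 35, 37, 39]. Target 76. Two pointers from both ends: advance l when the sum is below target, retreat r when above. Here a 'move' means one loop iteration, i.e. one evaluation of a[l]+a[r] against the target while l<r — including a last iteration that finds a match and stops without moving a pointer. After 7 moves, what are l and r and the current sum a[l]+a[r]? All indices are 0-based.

l=7, r=19, sum=44

[0,19] -9+39=30 <76 → l++
[1,19] -8+39=31 <76 → l++
[2,19] -6+39=33 <76 → l++
[3,19] -4+39=35 <76 → l++
[4,19] -3+39=36 <76 → l++
[5,19] 1+39=40 <76 → l++
[6,19] 3+39=42 <76 → l++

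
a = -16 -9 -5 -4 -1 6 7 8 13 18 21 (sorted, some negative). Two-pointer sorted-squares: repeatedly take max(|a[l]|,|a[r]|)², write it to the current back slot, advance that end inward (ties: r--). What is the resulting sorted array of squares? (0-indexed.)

[0,10] |-16|<=|21| out[10]=441 → r--
[0,9] |-16|<=|18| out[9]=324 → r--
[0,8] |-16|>|13| out[8]=256 → l++
[1,8] |-9|<=|13| out[7]=169 → r--
[1,7] |-9|>|8| out[6]=81 → l++
[2,7] |-5|<=|8| out[5]=64 → r--
[2,6] |-5|<=|7| out[4]=49 → r--
[2,5] |-5|<=|6| out[3]=36 → r--
[2,4] |-5|>|-1| out[2]=25 → l++
[3,4] |-4|>|-1| out[1]=16 → l++
[4,4] |-1|<=|-1| out[0]=1 → r--

[1, 16, 25, 36, 49, 64, 81, 169, 256, 324, 441]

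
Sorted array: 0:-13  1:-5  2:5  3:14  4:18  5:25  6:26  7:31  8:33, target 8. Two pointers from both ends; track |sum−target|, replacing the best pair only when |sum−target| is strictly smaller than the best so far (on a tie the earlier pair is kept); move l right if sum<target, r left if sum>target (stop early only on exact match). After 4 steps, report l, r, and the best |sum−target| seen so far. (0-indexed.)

l=0, r=4, best |Δ|=4

l=0 r=8: -13+33=20 d=12 *, r--
l=0 r=7: -13+31=18 d=10 *, r--
l=0 r=6: -13+26=13 d=5 *, r--
l=0 r=5: -13+25=12 d=4 *, r--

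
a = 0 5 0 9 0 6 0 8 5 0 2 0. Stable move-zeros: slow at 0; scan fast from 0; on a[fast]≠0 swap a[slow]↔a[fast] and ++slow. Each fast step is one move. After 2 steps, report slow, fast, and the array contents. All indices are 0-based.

slow=1, fast=2, a=[5, 0, 0, 9, 0, 6, 0, 8, 5, 0, 2, 0]

(s=0,f=0) a[fast]=0 → fast++
(s=0,f=1) a[fast]=5≠0 swap→a[0]=5 → slow++,fast++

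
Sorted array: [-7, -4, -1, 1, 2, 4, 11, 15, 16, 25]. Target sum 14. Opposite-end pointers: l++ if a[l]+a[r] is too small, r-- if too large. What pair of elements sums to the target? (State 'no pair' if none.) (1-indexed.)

l=1 r=10: -7+25=18 >14, r--
l=1 r=9: -7+16=9 <14, l++
l=2 r=9: -4+16=12 <14, l++
l=3 r=9: -1+16=15 >14, r--
l=3 r=8: -1+15=14, found

(-1, 15)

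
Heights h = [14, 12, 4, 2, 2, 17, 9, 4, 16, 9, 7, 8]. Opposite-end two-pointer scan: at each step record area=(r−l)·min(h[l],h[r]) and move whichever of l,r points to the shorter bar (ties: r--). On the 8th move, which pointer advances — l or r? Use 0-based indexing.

l=0 r=11: min(14,8)*11=88 best=88 *, r--
l=0 r=10: min(14,7)*10=70 best=88, r--
l=0 r=9: min(14,9)*9=81 best=88, r--
l=0 r=8: min(14,16)*8=112 best=112 *, l++
l=1 r=8: min(12,16)*7=84 best=112, l++
l=2 r=8: min(4,16)*6=24 best=112, l++
l=3 r=8: min(2,16)*5=10 best=112, l++
l=4 r=8: min(2,16)*4=8 best=112, l++

l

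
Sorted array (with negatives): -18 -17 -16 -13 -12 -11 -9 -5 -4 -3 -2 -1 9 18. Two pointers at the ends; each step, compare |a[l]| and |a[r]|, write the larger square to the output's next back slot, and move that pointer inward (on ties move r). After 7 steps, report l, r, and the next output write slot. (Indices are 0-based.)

[0,13] |-18|<=|18| out[13]=324 → r--
[0,12] |-18|>|9| out[12]=324 → l++
[1,12] |-17|>|9| out[11]=289 → l++
[2,12] |-16|>|9| out[10]=256 → l++
[3,12] |-13|>|9| out[9]=169 → l++
[4,12] |-12|>|9| out[8]=144 → l++
[5,12] |-11|>|9| out[7]=121 → l++

l=6, r=12, next write slot=6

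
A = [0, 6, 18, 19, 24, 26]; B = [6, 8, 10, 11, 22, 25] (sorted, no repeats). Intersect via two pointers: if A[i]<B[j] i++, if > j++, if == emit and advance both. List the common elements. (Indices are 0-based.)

i=0 j=0: 0<6, i++
i=1 j=0: 6==6 emit, i++,j++
i=2 j=1: 18>8, j++
i=2 j=2: 18>10, j++
i=2 j=3: 18>11, j++
i=2 j=4: 18<22, i++
i=3 j=4: 19<22, i++
i=4 j=4: 24>22, j++
i=4 j=5: 24<25, i++
i=5 j=5: 26>25, j++

intersection = [6]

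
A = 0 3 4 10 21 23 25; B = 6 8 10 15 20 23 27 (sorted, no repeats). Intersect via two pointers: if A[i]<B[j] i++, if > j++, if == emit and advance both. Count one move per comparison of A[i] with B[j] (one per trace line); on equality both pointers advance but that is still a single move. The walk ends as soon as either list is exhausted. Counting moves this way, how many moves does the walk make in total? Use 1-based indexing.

[i=1,j=1] 0<6 → i++
[i=2,j=1] 3<6 → i++
[i=3,j=1] 4<6 → i++
[i=4,j=1] 10>6 → j++
[i=4,j=2] 10>8 → j++
[i=4,j=3] 10==10 emit → i++,j++
[i=5,j=4] 21>15 → j++
[i=5,j=5] 21>20 → j++
[i=5,j=6] 21<23 → i++
[i=6,j=6] 23==23 emit → i++,j++
[i=7,j=7] 25<27 → i++

11 moves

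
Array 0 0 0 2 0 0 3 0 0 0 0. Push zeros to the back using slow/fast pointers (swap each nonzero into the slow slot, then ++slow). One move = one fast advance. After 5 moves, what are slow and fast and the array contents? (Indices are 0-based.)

slow=0 fast=0: a[fast]=0, fast++
slow=0 fast=1: a[fast]=0, fast++
slow=0 fast=2: a[fast]=0, fast++
slow=0 fast=3: a[fast]=2≠0 swap→a[0]=2, slow++,fast++
slow=1 fast=4: a[fast]=0, fast++

slow=1, fast=5, a=[2, 0, 0, 0, 0, 0, 3, 0, 0, 0, 0]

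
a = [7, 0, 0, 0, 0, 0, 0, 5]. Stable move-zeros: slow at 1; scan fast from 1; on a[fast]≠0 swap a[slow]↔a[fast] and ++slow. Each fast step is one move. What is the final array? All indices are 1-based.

[7, 5, 0, 0, 0, 0, 0, 0]

(s=1,f=1) a[fast]=7≠0 swap→a[1]=7 → slow++,fast++
(s=2,f=2) a[fast]=0 → fast++
(s=2,f=3) a[fast]=0 → fast++
(s=2,f=4) a[fast]=0 → fast++
(s=2,f=5) a[fast]=0 → fast++
(s=2,f=6) a[fast]=0 → fast++
(s=2,f=7) a[fast]=0 → fast++
(s=2,f=8) a[fast]=5≠0 swap→a[2]=5 → slow++,fast++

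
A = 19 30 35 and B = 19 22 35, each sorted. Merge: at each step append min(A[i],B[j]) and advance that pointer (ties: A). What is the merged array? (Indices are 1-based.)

[i=1,j=1] A[i]=19<=B[j]=19 take 19 → i++
[i=2,j=1] A[i]=30>B[j]=19 take 19 → j++
[i=2,j=2] A[i]=30>B[j]=22 take 22 → j++
[i=2,j=3] A[i]=30<=B[j]=35 take 30 → i++
[i=3,j=3] A[i]=35<=B[j]=35 take 35 → i++
[i=4,j=3] A done, take B[j]=35 → j++

[19, 19, 22, 30, 35, 35]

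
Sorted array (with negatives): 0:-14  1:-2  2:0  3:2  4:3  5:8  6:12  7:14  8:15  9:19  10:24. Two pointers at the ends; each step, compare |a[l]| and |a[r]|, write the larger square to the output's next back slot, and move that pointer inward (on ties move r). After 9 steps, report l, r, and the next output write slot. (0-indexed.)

l=1, r=2, next write slot=1

[0,10] |-14|<=|24| out[10]=576 → r--
[0,9] |-14|<=|19| out[9]=361 → r--
[0,8] |-14|<=|15| out[8]=225 → r--
[0,7] |-14|<=|14| out[7]=196 → r--
[0,6] |-14|>|12| out[6]=196 → l++
[1,6] |-2|<=|12| out[5]=144 → r--
[1,5] |-2|<=|8| out[4]=64 → r--
[1,4] |-2|<=|3| out[3]=9 → r--
[1,3] |-2|<=|2| out[2]=4 → r--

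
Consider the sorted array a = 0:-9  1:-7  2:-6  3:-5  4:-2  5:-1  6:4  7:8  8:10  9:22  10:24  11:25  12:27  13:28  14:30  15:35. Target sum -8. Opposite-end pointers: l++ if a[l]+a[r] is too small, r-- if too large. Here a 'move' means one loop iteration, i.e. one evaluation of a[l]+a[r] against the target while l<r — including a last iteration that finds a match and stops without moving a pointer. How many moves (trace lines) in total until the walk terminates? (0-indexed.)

12 moves

l=0 r=15: -9+35=26 >-8, r--
l=0 r=14: -9+30=21 >-8, r--
l=0 r=13: -9+28=19 >-8, r--
l=0 r=12: -9+27=18 >-8, r--
l=0 r=11: -9+25=16 >-8, r--
l=0 r=10: -9+24=15 >-8, r--
l=0 r=9: -9+22=13 >-8, r--
l=0 r=8: -9+10=1 >-8, r--
l=0 r=7: -9+8=-1 >-8, r--
l=0 r=6: -9+4=-5 >-8, r--
l=0 r=5: -9+-1=-10 <-8, l++
l=1 r=5: -7+-1=-8, found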